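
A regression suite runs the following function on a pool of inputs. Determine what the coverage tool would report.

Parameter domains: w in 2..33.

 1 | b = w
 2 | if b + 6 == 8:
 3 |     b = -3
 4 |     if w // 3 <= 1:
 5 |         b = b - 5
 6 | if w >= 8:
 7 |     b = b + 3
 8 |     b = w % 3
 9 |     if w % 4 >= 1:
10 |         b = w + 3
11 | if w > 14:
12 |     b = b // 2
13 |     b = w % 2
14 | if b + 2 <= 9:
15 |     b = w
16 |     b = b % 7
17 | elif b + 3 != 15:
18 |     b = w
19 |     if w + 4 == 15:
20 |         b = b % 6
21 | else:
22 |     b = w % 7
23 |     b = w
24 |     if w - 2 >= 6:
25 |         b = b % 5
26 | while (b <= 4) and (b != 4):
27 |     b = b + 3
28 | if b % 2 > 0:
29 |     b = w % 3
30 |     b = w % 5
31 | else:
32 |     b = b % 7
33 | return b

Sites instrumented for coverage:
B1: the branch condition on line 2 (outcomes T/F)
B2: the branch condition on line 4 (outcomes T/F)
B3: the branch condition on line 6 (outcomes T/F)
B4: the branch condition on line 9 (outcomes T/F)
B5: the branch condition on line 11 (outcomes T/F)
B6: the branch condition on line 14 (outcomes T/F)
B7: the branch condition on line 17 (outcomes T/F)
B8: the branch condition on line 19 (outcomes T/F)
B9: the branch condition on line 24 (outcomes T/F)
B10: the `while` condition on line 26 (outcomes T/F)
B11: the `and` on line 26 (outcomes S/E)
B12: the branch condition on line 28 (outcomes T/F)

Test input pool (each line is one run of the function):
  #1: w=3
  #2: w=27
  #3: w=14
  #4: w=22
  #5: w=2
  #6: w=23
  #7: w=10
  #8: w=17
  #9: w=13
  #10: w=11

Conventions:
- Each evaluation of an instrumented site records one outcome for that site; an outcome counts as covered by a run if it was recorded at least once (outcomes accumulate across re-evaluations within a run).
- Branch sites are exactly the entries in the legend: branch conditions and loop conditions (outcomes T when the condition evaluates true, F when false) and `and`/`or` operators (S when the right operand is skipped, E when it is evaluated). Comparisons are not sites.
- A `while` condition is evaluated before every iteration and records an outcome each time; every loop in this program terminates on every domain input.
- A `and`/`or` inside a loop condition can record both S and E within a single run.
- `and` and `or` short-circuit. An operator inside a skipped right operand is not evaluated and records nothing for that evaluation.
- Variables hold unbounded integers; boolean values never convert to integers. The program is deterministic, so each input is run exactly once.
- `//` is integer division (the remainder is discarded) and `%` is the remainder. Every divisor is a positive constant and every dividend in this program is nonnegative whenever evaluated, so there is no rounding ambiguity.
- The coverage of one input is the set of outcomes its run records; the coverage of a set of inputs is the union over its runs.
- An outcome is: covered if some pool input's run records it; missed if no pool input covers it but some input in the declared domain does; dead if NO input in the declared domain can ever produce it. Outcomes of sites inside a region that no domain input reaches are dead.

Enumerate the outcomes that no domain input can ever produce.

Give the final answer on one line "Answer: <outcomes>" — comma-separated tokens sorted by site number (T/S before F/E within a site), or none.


running all 32 domain inputs and tallying outcomes:
  B2=F: unreachable across the whole domain -> dead
  B9=F: unreachable across the whole domain -> dead
  reachable outcomes have witnesses, e.g. B1=T (e.g. w=2), B1=F (e.g. w=3), B2=T (e.g. w=2), B3=T (e.g. w=8)
Answer: B2=F, B9=F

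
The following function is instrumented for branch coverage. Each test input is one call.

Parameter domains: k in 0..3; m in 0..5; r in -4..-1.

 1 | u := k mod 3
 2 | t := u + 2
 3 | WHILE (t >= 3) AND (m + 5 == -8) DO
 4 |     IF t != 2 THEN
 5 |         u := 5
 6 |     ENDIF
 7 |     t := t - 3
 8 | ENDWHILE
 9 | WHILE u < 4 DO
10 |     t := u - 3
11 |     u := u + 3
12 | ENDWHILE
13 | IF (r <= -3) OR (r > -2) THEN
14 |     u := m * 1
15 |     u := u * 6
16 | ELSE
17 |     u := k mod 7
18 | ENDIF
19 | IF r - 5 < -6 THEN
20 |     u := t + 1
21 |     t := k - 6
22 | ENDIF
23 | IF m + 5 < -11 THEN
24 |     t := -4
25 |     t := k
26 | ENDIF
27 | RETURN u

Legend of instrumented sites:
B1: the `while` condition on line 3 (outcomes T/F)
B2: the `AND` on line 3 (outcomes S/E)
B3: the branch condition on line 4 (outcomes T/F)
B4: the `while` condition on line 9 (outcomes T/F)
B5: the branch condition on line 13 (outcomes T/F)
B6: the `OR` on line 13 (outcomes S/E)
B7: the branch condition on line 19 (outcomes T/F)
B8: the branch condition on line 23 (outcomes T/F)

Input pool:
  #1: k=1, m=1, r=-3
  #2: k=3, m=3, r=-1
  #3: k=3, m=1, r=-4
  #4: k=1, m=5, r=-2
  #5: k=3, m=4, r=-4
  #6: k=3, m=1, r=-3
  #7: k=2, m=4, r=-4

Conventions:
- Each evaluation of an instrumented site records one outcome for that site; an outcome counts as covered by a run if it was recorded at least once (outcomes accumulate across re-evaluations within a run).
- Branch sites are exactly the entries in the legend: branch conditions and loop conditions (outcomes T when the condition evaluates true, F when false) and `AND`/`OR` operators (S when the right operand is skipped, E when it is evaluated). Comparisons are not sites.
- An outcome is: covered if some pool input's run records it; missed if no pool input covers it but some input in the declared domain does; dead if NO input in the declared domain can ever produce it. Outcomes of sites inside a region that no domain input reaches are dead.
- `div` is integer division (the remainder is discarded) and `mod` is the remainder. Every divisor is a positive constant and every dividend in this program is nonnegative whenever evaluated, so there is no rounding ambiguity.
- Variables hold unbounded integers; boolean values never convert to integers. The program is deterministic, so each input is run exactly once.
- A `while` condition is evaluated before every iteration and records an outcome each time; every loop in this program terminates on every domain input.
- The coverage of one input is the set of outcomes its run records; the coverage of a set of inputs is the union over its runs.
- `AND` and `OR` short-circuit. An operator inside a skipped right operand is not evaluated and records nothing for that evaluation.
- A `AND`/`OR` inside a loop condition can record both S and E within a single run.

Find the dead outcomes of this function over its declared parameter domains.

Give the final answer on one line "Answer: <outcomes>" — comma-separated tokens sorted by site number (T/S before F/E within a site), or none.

running all 96 domain inputs and tallying outcomes:
  B1=T: never recorded by any domain input -> dead
  B3=T: never recorded by any domain input -> dead
  B3=F: never recorded by any domain input -> dead
  B8=T: never recorded by any domain input -> dead
  reachable outcomes have witnesses, e.g. B1=F (e.g. k=0, m=0, r=-4), B2=S (e.g. k=0, m=0, r=-4), B2=E (e.g. k=1, m=0, r=-4), B4=T (e.g. k=0, m=0, r=-4)

Answer: B1=T, B3=T, B3=F, B8=T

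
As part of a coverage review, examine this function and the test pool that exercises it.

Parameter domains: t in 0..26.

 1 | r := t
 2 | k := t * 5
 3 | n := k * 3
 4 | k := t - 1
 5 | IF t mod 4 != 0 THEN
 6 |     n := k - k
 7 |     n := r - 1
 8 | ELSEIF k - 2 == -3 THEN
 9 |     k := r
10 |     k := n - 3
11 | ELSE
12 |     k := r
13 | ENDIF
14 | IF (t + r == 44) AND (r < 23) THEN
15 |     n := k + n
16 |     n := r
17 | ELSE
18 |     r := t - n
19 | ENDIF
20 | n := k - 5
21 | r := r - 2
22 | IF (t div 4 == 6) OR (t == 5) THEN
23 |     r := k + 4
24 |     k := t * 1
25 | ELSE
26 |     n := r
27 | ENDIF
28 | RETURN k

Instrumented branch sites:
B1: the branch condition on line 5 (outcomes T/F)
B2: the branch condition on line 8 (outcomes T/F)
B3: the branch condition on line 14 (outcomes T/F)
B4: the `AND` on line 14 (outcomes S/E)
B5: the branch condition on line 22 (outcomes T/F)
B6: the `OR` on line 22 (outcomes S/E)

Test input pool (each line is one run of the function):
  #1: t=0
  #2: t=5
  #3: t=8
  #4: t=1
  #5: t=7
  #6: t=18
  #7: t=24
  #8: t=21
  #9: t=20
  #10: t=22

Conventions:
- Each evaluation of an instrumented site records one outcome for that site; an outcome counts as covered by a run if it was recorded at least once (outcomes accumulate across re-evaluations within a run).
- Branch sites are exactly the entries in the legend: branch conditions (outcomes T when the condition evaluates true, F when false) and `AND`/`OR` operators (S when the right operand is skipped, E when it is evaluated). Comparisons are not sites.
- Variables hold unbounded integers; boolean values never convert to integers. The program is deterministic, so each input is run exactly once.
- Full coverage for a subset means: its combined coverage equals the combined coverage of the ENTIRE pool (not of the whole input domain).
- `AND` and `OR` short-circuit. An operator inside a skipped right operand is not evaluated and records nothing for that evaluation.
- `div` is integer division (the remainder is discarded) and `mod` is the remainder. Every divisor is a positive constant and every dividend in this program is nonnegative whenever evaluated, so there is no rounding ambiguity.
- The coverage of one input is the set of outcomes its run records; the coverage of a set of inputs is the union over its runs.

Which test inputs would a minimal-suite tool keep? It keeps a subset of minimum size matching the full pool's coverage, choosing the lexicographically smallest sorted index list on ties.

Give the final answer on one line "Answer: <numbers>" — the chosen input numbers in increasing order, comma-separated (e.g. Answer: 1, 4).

input #1, t=0: outcomes B1=F, B2=T, B3=F, B4=S, B5=F, B6=E
input #2, t=5: outcomes B1=T, B3=F, B4=S, B5=T, B6=E
input #3, t=8: outcomes B1=F, B2=F, B3=F, B4=S, B5=F, B6=E
input #4, t=1: outcomes B1=T, B3=F, B4=S, B5=F, B6=E
input #5, t=7: outcomes B1=T, B3=F, B4=S, B5=F, B6=E
input #6, t=18: outcomes B1=T, B3=F, B4=S, B5=F, B6=E
input #7, t=24: outcomes B1=F, B2=F, B3=F, B4=S, B5=T, B6=S
input #8, t=21: outcomes B1=T, B3=F, B4=S, B5=F, B6=E
input #9, t=20: outcomes B1=F, B2=F, B3=F, B4=S, B5=F, B6=E
input #10, t=22: outcomes B1=T, B3=T, B4=E, B5=F, B6=E
pool-wide coverage (12 outcomes): B1=T, B1=F, B2=T, B2=F, B3=T, B3=F, B4=S, B4=E, B5=T, B5=F, B6=S, B6=E
size 1 is not enough: best union over all size-1 subsets is 6/12
size 2 is not enough: best union over all size-2 subsets is 11/12
at size 3, {1, 7, 10} reaches all 12 outcomes; every lexicographically earlier size-3 subset fails

Answer: 1, 7, 10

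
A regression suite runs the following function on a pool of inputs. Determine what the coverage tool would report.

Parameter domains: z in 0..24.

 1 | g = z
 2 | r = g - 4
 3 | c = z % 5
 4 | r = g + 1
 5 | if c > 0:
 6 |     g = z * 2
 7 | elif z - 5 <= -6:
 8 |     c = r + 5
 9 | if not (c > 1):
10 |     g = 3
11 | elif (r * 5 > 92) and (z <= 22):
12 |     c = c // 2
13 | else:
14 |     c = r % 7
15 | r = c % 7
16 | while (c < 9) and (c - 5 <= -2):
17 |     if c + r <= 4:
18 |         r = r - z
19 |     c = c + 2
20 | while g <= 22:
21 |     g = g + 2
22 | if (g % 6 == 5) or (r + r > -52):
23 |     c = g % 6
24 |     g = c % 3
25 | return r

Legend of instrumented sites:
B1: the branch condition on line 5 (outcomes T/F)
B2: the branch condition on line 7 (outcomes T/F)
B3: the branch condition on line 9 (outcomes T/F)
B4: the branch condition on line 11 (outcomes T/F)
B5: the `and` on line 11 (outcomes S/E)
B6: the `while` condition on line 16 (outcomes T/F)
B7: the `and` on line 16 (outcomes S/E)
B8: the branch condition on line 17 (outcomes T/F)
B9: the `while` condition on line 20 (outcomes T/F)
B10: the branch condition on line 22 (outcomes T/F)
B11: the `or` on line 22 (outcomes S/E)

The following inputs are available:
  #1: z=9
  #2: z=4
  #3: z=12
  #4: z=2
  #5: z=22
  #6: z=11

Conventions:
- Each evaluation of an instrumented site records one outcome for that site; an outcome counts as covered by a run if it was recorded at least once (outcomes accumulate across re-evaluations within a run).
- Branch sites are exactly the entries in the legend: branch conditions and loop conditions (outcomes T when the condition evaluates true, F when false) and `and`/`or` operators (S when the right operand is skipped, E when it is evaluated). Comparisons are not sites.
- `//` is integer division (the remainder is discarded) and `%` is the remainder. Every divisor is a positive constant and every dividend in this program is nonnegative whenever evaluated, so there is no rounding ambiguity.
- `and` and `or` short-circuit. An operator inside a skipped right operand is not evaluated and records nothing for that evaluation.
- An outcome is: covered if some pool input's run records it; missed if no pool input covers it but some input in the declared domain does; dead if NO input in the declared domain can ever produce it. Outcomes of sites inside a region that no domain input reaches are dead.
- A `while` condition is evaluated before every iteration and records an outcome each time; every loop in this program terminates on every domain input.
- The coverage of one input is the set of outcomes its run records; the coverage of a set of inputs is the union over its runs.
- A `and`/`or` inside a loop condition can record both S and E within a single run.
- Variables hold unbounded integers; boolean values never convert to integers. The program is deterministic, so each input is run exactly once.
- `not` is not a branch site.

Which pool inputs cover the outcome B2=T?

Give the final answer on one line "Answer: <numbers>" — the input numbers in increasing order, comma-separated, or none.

input #1 (z=9): does not record B2=T
input #2 (z=4): does not record B2=T
input #3 (z=12): does not record B2=T
input #4 (z=2): does not record B2=T
input #5 (z=22): does not record B2=T
input #6 (z=11): does not record B2=T

Answer: none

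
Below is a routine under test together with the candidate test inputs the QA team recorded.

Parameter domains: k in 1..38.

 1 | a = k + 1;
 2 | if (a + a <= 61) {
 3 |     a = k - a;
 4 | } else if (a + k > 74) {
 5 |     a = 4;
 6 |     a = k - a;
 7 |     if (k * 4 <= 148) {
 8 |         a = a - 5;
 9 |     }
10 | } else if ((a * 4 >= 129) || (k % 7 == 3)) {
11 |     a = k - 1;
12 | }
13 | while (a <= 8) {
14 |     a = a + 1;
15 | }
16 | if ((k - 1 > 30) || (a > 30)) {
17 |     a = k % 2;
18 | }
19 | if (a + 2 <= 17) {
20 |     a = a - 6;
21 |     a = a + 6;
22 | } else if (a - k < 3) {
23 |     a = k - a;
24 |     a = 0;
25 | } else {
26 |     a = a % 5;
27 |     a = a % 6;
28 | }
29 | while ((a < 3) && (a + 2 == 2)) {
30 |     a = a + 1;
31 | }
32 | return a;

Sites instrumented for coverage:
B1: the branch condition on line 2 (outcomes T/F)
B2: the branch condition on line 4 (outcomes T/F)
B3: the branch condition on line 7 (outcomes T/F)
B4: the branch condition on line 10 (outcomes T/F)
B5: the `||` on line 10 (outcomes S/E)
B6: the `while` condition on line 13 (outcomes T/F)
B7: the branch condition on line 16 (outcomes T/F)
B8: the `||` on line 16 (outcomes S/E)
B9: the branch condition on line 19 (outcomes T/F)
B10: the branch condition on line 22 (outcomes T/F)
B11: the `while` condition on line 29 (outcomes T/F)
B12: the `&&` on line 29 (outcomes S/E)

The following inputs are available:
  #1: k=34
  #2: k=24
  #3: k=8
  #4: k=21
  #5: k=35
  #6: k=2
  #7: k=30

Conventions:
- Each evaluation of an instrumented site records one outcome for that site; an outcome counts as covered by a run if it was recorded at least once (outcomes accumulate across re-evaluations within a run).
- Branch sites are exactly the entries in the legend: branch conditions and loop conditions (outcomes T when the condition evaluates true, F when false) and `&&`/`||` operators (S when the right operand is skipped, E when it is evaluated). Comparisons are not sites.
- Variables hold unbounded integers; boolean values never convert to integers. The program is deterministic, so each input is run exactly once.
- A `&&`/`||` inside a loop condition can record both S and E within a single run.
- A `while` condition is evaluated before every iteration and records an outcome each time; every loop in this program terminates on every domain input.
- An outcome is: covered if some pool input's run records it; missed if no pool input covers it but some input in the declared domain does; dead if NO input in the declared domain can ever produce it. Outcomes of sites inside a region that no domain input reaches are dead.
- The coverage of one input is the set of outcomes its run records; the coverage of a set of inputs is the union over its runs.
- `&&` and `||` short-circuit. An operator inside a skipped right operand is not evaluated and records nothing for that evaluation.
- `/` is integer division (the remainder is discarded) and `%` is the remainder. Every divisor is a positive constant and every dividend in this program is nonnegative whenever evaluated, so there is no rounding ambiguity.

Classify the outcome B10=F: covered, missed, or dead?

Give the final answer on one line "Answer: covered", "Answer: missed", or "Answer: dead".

no pool input records B10=F
checking all 38 inputs in the declared domain: B10=F is never recorded -> dead

Answer: dead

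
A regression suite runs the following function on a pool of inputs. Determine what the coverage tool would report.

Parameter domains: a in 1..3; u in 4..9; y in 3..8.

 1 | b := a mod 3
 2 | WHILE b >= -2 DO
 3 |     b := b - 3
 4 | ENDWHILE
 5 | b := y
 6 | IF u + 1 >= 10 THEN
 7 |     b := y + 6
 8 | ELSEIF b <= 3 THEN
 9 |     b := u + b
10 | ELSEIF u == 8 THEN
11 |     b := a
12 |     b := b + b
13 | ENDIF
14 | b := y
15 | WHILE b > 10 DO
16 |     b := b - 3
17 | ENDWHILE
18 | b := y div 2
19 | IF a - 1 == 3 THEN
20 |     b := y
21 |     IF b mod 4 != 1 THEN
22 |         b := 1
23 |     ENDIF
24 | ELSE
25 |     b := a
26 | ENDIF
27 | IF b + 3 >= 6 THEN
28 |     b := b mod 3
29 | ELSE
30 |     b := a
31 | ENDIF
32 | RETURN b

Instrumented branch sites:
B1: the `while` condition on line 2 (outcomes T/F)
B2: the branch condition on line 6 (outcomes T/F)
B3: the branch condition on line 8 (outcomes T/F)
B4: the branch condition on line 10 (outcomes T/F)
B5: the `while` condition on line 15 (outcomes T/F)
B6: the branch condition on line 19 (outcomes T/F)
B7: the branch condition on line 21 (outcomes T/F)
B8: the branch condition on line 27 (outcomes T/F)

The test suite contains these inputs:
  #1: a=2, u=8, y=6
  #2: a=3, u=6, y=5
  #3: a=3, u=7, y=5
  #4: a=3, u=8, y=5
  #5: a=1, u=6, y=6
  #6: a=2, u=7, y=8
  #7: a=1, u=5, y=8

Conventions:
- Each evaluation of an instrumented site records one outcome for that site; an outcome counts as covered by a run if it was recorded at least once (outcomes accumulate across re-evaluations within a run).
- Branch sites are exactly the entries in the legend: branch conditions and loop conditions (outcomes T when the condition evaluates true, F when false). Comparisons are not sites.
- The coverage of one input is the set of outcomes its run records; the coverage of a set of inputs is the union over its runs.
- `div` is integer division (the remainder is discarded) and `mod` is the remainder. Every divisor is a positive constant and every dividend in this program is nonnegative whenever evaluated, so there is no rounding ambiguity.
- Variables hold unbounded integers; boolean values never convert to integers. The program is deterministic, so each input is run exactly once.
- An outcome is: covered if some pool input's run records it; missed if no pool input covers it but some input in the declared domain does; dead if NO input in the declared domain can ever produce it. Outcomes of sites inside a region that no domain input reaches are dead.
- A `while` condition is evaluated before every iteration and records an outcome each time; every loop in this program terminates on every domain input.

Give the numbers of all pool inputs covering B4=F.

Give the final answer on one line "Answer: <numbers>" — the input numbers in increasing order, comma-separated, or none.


input #1 (a=2, u=8, y=6): never hits B4=F
input #2 (a=3, u=6, y=5): hits B4=F
input #3 (a=3, u=7, y=5): hits B4=F
input #4 (a=3, u=8, y=5): never hits B4=F
input #5 (a=1, u=6, y=6): hits B4=F
input #6 (a=2, u=7, y=8): hits B4=F
input #7 (a=1, u=5, y=8): hits B4=F
Answer: 2, 3, 5, 6, 7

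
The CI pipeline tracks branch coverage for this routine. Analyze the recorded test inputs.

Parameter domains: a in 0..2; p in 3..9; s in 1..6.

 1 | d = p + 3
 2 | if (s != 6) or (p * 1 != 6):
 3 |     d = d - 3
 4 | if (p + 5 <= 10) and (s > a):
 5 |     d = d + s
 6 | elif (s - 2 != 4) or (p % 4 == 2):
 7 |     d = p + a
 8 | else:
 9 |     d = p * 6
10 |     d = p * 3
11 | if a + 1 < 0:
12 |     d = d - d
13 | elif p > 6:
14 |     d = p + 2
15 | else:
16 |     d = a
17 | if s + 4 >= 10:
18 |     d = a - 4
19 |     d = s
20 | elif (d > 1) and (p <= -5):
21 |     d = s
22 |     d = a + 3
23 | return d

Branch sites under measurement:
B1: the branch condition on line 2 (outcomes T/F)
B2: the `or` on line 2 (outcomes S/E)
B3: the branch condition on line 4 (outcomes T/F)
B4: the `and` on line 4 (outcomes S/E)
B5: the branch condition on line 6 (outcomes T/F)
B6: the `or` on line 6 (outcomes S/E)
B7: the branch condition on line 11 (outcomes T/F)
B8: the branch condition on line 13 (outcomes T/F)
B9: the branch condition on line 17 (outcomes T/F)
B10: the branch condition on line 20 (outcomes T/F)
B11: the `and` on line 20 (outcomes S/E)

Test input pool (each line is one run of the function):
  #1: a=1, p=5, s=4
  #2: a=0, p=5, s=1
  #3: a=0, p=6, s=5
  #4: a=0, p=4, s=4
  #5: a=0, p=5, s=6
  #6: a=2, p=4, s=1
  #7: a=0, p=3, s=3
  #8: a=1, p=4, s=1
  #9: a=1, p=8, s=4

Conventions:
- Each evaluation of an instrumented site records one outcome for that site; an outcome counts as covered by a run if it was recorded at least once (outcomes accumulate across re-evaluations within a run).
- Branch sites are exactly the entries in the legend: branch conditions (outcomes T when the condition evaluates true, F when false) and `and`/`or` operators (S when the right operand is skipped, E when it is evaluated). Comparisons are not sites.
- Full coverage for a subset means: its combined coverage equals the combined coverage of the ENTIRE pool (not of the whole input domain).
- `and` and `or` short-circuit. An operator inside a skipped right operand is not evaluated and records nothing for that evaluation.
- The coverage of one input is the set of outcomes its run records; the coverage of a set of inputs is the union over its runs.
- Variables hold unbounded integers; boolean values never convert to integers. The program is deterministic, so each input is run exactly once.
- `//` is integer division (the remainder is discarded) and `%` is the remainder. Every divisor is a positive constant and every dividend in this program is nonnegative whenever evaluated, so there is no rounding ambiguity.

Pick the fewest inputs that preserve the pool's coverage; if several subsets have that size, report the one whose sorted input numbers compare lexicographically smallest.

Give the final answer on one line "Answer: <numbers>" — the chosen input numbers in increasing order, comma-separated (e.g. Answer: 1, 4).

test 1 (a=1, p=5, s=4) fires B2->S, B1->T, B4->E, B3->T, B7->F, B8->F, B9->F, B11->S, B10->F; hits B1=T, B2=S, B3=T, B4=E, B7=F, B8=F, B9=F, B10=F, B11=S
test 2 (a=0, p=5, s=1) fires B2->S, B1->T, B4->E, B3->T, B7->F, B8->F, B9->F, B11->S, B10->F; hits B1=T, B2=S, B3=T, B4=E, B7=F, B8=F, B9=F, B10=F, B11=S
test 3 (a=0, p=6, s=5) fires B2->S, B1->T, B4->S, B3->F, B6->S, B5->T, B7->F, B8->F, B9->F, B11->S, B10->F; hits B1=T, B2=S, B3=F, B4=S, B5=T, B6=S, B7=F, B8=F, B9=F, B10=F, B11=S
test 4 (a=0, p=4, s=4) fires B2->S, B1->T, B4->E, B3->T, B7->F, B8->F, B9->F, B11->S, B10->F; hits B1=T, B2=S, B3=T, B4=E, B7=F, B8=F, B9=F, B10=F, B11=S
test 5 (a=0, p=5, s=6) fires B2->E, B1->T, B4->E, B3->T, B7->F, B8->F, B9->T; hits B1=T, B2=E, B3=T, B4=E, B7=F, B8=F, B9=T
test 6 (a=2, p=4, s=1) fires B2->S, B1->T, B4->E, B3->F, B6->S, B5->T, B7->F, B8->F, B9->F, B11->E, B10->F; hits B1=T, B2=S, B3=F, B4=E, B5=T, B6=S, B7=F, B8=F, B9=F, B10=F, B11=E
test 7 (a=0, p=3, s=3) fires B2->S, B1->T, B4->E, B3->T, B7->F, B8->F, B9->F, B11->S, B10->F; hits B1=T, B2=S, B3=T, B4=E, B7=F, B8=F, B9=F, B10=F, B11=S
test 8 (a=1, p=4, s=1) fires B2->S, B1->T, B4->E, B3->F, B6->S, B5->T, B7->F, B8->F, B9->F, B11->S, B10->F; hits B1=T, B2=S, B3=F, B4=E, B5=T, B6=S, B7=F, B8=F, B9=F, B10=F, B11=S
test 9 (a=1, p=8, s=4) fires B2->S, B1->T, B4->S, B3->F, B6->S, B5->T, B7->F, B8->T, B9->F, B11->E, B10->F; hits B1=T, B2=S, B3=F, B4=S, B5=T, B6=S, B7=F, B8=T, B9=F, B10=F, B11=E
pool-wide coverage (17 outcomes): B1=T, B2=S, B2=E, B3=T, B3=F, B4=S, B4=E, B5=T, B6=S, B7=F, B8=T, B8=F, B9=T, B9=F, B10=F, B11=S, B11=E
every size-1 subset falls short of the 17 outcomes (best: 11/17)
every size-2 subset falls short of the 17 outcomes (best: 16/17)
inputs {1, 5, 9} (size 3) cover everything; no size-3 subset with a lexicographically smaller index list covers all 17

Answer: 1, 5, 9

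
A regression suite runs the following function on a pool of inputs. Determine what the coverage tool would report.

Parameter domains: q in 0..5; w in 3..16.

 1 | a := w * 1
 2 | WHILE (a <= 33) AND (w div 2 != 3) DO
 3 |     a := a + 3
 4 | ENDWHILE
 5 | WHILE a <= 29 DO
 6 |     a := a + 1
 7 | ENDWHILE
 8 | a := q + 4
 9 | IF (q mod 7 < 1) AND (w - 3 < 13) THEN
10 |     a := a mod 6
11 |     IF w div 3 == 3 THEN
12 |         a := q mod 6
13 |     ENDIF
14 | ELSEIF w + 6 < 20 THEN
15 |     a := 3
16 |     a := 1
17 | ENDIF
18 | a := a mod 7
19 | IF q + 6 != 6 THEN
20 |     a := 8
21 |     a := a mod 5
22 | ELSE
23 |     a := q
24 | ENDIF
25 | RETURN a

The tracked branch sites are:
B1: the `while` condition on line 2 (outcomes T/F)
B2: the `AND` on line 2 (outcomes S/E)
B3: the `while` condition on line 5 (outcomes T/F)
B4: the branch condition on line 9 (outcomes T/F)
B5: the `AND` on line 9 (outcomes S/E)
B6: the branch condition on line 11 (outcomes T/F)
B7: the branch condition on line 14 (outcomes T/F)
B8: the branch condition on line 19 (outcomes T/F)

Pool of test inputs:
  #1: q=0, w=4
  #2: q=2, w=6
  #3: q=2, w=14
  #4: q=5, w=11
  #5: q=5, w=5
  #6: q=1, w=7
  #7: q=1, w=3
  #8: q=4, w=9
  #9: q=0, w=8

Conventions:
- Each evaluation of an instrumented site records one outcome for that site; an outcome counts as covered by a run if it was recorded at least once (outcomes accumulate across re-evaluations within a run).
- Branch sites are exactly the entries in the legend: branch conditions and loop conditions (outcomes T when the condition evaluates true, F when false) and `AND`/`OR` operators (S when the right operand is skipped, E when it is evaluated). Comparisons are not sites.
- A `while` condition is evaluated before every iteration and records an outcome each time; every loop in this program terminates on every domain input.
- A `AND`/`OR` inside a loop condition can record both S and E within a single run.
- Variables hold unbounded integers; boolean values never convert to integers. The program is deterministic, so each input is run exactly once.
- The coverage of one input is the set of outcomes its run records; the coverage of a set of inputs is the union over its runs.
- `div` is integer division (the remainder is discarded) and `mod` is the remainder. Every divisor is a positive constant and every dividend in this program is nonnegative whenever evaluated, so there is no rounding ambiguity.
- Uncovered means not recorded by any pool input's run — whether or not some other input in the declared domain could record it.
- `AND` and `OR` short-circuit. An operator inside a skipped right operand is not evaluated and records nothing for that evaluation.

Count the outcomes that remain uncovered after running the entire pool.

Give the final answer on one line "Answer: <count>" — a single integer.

input #1 (q=0, w=4): events B2->E, B1->T, B2->E, B1->T, B2->E, B1->T, B2->E, B1->T, B2->E, B1->T, B2->E, B1->T, B2->E, B1->T, ...; covers B1=T, B1=F, B2=S, B2=E, B3=F, B4=T, B5=E, B6=F, B8=F
input #2 (q=2, w=6): events B2->E, B1->F, B3->T, B3->T, B3->T, B3->T, B3->T, B3->T, B3->T, B3->T, B3->T, B3->T, B3->T, B3->T, ...; covers B1=F, B2=E, B3=T, B3=F, B4=F, B5=S, B7=T, B8=T
input #3 (q=2, w=14): events B2->E, B1->T, B2->E, B1->T, B2->E, B1->T, B2->E, B1->T, B2->E, B1->T, B2->E, B1->T, B2->E, B1->T, ...; covers B1=T, B1=F, B2=S, B2=E, B3=F, B4=F, B5=S, B7=F, B8=T
input #4 (q=5, w=11): events B2->E, B1->T, B2->E, B1->T, B2->E, B1->T, B2->E, B1->T, B2->E, B1->T, B2->E, B1->T, B2->E, B1->T, ...; covers B1=T, B1=F, B2=S, B2=E, B3=F, B4=F, B5=S, B7=T, B8=T
input #5 (q=5, w=5): events B2->E, B1->T, B2->E, B1->T, B2->E, B1->T, B2->E, B1->T, B2->E, B1->T, B2->E, B1->T, B2->E, B1->T, ...; covers B1=T, B1=F, B2=S, B2=E, B3=F, B4=F, B5=S, B7=T, B8=T
input #6 (q=1, w=7): events B2->E, B1->F, B3->T, B3->T, B3->T, B3->T, B3->T, B3->T, B3->T, B3->T, B3->T, B3->T, B3->T, B3->T, ...; covers B1=F, B2=E, B3=T, B3=F, B4=F, B5=S, B7=T, B8=T
input #7 (q=1, w=3): events B2->E, B1->T, B2->E, B1->T, B2->E, B1->T, B2->E, B1->T, B2->E, B1->T, B2->E, B1->T, B2->E, B1->T, ...; covers B1=T, B1=F, B2=S, B2=E, B3=F, B4=F, B5=S, B7=T, B8=T
input #8 (q=4, w=9): events B2->E, B1->T, B2->E, B1->T, B2->E, B1->T, B2->E, B1->T, B2->E, B1->T, B2->E, B1->T, B2->E, B1->T, ...; covers B1=T, B1=F, B2=S, B2=E, B3=F, B4=F, B5=S, B7=T, B8=T
input #9 (q=0, w=8): events B2->E, B1->T, B2->E, B1->T, B2->E, B1->T, B2->E, B1->T, B2->E, B1->T, B2->E, B1->T, B2->E, B1->T, ...; covers B1=T, B1=F, B2=S, B2=E, B3=F, B4=T, B5=E, B6=F, B8=F
union over the pool: B1=T, B1=F, B2=S, B2=E, B3=T, B3=F, B4=T, B4=F, B5=S, B5=E, B6=F, B7=T, B7=F, B8=T, B8=F
uncovered (1 of 16): B6=T

Answer: 1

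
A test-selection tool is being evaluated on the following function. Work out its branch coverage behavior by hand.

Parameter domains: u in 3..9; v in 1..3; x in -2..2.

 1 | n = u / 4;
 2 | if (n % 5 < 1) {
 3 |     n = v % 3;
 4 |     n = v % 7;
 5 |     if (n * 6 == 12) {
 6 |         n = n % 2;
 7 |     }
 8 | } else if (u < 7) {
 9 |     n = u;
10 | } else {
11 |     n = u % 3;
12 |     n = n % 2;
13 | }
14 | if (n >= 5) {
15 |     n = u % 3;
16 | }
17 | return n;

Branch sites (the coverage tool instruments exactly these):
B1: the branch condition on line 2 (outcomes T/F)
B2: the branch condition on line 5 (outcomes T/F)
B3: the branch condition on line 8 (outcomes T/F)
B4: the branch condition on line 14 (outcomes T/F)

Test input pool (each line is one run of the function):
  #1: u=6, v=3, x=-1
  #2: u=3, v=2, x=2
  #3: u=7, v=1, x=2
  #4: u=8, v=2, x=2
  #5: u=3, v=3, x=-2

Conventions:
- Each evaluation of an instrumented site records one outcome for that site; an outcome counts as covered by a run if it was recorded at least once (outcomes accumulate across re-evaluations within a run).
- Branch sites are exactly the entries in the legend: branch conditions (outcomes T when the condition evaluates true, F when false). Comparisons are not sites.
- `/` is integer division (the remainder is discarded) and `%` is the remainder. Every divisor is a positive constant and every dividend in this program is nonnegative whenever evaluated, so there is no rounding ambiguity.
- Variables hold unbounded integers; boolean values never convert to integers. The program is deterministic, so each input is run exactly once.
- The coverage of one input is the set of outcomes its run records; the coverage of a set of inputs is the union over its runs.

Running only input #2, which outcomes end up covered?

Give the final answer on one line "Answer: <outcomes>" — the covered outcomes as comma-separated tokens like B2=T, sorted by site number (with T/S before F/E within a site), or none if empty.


Event log for input #2 (u=3, v=2, x=2):
  B1->T, B2->T, B4->F
collecting distinct outcomes: B1=T, B2=T, B4=F
Answer: B1=T, B2=T, B4=F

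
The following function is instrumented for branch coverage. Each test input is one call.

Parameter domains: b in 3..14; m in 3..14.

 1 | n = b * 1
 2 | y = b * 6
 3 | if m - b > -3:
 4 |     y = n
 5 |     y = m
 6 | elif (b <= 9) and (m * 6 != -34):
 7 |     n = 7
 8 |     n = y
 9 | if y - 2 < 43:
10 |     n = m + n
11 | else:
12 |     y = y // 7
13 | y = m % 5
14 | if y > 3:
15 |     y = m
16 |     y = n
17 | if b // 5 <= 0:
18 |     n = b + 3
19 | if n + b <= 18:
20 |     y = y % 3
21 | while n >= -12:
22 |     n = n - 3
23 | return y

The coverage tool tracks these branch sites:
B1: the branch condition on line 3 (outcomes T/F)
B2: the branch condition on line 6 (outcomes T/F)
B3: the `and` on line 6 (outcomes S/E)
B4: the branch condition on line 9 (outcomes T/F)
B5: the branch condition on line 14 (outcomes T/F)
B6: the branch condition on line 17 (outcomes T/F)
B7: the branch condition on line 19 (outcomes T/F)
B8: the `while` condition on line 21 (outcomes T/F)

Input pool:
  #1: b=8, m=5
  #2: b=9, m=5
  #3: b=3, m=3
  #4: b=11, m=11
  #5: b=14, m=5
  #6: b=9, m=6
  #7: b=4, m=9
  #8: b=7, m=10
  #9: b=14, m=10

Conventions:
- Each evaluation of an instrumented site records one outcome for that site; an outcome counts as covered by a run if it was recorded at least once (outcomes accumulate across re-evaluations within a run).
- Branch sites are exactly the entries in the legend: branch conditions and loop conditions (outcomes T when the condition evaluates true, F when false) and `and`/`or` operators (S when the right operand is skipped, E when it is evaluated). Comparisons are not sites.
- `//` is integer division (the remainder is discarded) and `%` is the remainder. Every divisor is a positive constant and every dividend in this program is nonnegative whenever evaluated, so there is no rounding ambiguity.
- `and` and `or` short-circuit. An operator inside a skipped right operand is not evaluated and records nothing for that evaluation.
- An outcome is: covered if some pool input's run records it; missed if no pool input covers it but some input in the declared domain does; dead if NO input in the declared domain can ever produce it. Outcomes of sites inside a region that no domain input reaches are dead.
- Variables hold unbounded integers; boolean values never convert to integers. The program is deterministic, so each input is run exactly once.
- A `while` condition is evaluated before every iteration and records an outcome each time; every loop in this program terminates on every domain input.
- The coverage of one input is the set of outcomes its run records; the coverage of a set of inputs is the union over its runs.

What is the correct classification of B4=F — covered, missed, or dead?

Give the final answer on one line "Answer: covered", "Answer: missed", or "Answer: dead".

B4=F is recorded by pool input(s) 1, 2, 5, 6, 9 -> covered

Answer: covered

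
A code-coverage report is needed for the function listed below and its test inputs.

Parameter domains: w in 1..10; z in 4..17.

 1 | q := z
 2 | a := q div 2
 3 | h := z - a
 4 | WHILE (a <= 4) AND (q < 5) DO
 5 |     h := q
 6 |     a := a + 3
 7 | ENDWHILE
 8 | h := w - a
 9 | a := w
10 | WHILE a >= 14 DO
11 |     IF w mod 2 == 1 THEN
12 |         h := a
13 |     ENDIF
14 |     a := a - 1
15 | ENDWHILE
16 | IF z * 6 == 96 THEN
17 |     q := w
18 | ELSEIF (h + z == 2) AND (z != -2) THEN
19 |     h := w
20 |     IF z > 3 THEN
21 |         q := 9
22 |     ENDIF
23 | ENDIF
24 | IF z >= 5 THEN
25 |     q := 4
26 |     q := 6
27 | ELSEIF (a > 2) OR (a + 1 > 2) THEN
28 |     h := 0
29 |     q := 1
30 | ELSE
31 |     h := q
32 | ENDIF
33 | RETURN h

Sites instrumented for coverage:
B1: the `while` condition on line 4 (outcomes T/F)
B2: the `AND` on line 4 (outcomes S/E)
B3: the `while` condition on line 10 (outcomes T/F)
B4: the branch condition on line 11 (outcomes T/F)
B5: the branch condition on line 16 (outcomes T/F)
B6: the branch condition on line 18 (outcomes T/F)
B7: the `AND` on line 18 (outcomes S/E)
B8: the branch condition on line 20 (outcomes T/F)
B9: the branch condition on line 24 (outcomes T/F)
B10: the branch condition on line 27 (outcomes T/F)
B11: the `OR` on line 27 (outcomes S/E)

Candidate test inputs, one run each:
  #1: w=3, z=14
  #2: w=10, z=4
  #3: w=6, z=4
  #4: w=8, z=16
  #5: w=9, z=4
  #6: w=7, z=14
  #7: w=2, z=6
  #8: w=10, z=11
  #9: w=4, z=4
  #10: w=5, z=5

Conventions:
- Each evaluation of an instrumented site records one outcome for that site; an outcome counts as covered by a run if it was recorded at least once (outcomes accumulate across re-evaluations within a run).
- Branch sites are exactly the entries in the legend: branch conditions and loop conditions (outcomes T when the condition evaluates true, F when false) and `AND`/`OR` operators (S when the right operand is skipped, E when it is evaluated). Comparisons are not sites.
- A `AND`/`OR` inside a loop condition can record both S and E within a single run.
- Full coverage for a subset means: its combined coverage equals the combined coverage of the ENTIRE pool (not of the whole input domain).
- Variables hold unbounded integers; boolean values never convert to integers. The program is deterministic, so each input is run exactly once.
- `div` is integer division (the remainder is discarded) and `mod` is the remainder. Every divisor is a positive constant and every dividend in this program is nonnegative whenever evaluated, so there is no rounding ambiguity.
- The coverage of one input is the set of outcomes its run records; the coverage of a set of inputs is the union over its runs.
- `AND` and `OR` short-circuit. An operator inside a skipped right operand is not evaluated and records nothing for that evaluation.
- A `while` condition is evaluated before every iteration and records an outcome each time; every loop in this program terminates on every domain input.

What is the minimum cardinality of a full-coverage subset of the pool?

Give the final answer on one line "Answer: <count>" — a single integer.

input #1, w=3, z=14: events B2->S, B1->F, B3->F, B5->F, B7->S, B6->F, B9->T; outcomes B1=F, B2=S, B3=F, B5=F, B6=F, B7=S, B9=T
input #2, w=10, z=4: events B2->E, B1->T, B2->S, B1->F, B3->F, B5->F, B7->S, B6->F, B9->F, B11->S, B10->T; outcomes B1=T, B1=F, B2=S, B2=E, B3=F, B5=F, B6=F, B7=S, B9=F, B10=T, B11=S
input #3, w=6, z=4: events B2->E, B1->T, B2->S, B1->F, B3->F, B5->F, B7->S, B6->F, B9->F, B11->S, B10->T; outcomes B1=T, B1=F, B2=S, B2=E, B3=F, B5=F, B6=F, B7=S, B9=F, B10=T, B11=S
input #4, w=8, z=16: events B2->S, B1->F, B3->F, B5->T, B9->T; outcomes B1=F, B2=S, B3=F, B5=T, B9=T
input #5, w=9, z=4: events B2->E, B1->T, B2->S, B1->F, B3->F, B5->F, B7->S, B6->F, B9->F, B11->S, B10->T; outcomes B1=T, B1=F, B2=S, B2=E, B3=F, B5=F, B6=F, B7=S, B9=F, B10=T, B11=S
input #6, w=7, z=14: events B2->S, B1->F, B3->F, B5->F, B7->S, B6->F, B9->T; outcomes B1=F, B2=S, B3=F, B5=F, B6=F, B7=S, B9=T
input #7, w=2, z=6: events B2->E, B1->F, B3->F, B5->F, B7->S, B6->F, B9->T; outcomes B1=F, B2=E, B3=F, B5=F, B6=F, B7=S, B9=T
input #8, w=10, z=11: events B2->S, B1->F, B3->F, B5->F, B7->S, B6->F, B9->T; outcomes B1=F, B2=S, B3=F, B5=F, B6=F, B7=S, B9=T
input #9, w=4, z=4: events B2->E, B1->T, B2->S, B1->F, B3->F, B5->F, B7->S, B6->F, B9->F, B11->S, B10->T; outcomes B1=T, B1=F, B2=S, B2=E, B3=F, B5=F, B6=F, B7=S, B9=F, B10=T, B11=S
input #10, w=5, z=5: events B2->E, B1->F, B3->F, B5->F, B7->S, B6->F, B9->T; outcomes B1=F, B2=E, B3=F, B5=F, B6=F, B7=S, B9=T
together the pool reaches 13 outcomes: B1=T, B1=F, B2=S, B2=E, B3=F, B5=T, B5=F, B6=F, B7=S, B9=T, B9=F, B10=T, B11=S
no size-1 subset reaches all 13 outcomes (best union: 11/13)
inputs {2, 4} (size 2) cover everything; no size-2 subset with a lexicographically smaller index list covers all 13

Answer: 2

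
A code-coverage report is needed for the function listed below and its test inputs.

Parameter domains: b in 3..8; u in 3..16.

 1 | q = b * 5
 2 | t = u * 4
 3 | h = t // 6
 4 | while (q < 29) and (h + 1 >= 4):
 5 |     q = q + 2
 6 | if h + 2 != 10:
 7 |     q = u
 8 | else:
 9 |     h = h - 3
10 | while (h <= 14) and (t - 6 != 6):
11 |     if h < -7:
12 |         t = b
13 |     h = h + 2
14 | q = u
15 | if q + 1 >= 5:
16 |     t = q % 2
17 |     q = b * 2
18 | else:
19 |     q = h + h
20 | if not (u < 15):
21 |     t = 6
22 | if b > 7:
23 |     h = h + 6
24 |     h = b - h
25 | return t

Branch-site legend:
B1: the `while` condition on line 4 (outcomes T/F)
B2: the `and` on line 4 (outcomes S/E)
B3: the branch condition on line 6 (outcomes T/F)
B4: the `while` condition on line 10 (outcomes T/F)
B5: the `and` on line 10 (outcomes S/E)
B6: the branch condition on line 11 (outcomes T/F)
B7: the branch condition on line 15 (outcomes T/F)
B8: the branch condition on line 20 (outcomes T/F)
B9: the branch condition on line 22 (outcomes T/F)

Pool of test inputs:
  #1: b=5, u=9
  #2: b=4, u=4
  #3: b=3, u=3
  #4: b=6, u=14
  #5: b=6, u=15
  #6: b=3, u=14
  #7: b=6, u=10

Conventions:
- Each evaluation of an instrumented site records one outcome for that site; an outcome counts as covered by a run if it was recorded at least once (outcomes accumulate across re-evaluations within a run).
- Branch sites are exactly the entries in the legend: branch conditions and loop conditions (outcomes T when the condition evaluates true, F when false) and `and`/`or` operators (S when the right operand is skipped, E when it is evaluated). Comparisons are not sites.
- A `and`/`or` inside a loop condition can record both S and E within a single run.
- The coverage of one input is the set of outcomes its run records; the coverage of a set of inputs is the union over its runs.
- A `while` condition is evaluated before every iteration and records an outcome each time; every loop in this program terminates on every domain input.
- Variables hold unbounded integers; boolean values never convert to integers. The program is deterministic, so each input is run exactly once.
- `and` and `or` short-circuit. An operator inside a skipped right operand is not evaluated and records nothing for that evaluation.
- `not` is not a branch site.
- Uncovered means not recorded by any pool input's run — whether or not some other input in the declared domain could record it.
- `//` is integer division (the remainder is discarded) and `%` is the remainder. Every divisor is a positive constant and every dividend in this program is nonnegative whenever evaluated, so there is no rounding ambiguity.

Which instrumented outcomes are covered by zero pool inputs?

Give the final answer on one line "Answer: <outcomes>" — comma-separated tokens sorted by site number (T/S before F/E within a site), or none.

test 1 (b=5, u=9) fires B2->E, B1->T, B2->E, B1->T, B2->S, B1->F, B3->T, B5->E, B4->T, B6->F, B5->E, B4->T, B6->F, B5->E, ...; hits B1=T, B1=F, B2=S, B2=E, B3=T, B4=T, B4=F, B5=S, B5=E, B6=F, B7=T, B8=F, B9=F
test 2 (b=4, u=4) fires B2->E, B1->F, B3->T, B5->E, B4->T, B6->F, B5->E, B4->T, B6->F, B5->E, B4->T, B6->F, B5->E, B4->T, ...; hits B1=F, B2=E, B3=T, B4=T, B4=F, B5=S, B5=E, B6=F, B7=T, B8=F, B9=F
test 3 (b=3, u=3) fires B2->E, B1->F, B3->T, B5->E, B4->F, B7->F, B8->F, B9->F; hits B1=F, B2=E, B3=T, B4=F, B5=E, B7=F, B8=F, B9=F
test 4 (b=6, u=14) fires B2->S, B1->F, B3->T, B5->E, B4->T, B6->F, B5->E, B4->T, B6->F, B5->E, B4->T, B6->F, B5->S, B4->F, ...; hits B1=F, B2=S, B3=T, B4=T, B4=F, B5=S, B5=E, B6=F, B7=T, B8=F, B9=F
test 5 (b=6, u=15) fires B2->S, B1->F, B3->T, B5->E, B4->T, B6->F, B5->E, B4->T, B6->F, B5->E, B4->T, B6->F, B5->S, B4->F, ...; hits B1=F, B2=S, B3=T, B4=T, B4=F, B5=S, B5=E, B6=F, B7=T, B8=T, B9=F
test 6 (b=3, u=14) fires B2->E, B1->T, B2->E, B1->T, B2->E, B1->T, B2->E, B1->T, B2->E, B1->T, B2->E, B1->T, B2->E, B1->T, ...; hits B1=T, B1=F, B2=S, B2=E, B3=T, B4=T, B4=F, B5=S, B5=E, B6=F, B7=T, B8=F, B9=F
test 7 (b=6, u=10) fires B2->S, B1->F, B3->T, B5->E, B4->T, B6->F, B5->E, B4->T, B6->F, B5->E, B4->T, B6->F, B5->E, B4->T, ...; hits B1=F, B2=S, B3=T, B4=T, B4=F, B5=S, B5=E, B6=F, B7=T, B8=F, B9=F
union over the pool: B1=T, B1=F, B2=S, B2=E, B3=T, B4=T, B4=F, B5=S, B5=E, B6=F, B7=T, B7=F, B8=T, B8=F, B9=F
uncovered (3 of 18): B3=F, B6=T, B9=T

Answer: B3=F, B6=T, B9=T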